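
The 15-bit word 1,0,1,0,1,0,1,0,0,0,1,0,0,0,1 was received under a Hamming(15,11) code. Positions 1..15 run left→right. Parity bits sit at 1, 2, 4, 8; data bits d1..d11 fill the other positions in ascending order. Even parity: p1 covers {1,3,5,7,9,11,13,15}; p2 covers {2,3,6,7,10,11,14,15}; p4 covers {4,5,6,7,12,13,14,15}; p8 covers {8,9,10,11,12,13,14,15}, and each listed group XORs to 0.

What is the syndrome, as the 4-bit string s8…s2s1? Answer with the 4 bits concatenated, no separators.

0100

s1 (pos 1,3,5,7,9,11,13,15): 1⊕1⊕1⊕1⊕0⊕1⊕0⊕1 = 0
s2 (pos 2,3,6,7,10,11,14,15): 0⊕1⊕0⊕1⊕0⊕1⊕0⊕1 = 0
s4 (pos 4,5,6,7,12,13,14,15): 0⊕1⊕0⊕1⊕0⊕0⊕0⊕1 = 1
s8 (pos 8,9,10,11,12,13,14,15): 0⊕0⊕0⊕1⊕0⊕0⊕0⊕1 = 0
Syndrome s8…s1 = 0100 → error at position 4.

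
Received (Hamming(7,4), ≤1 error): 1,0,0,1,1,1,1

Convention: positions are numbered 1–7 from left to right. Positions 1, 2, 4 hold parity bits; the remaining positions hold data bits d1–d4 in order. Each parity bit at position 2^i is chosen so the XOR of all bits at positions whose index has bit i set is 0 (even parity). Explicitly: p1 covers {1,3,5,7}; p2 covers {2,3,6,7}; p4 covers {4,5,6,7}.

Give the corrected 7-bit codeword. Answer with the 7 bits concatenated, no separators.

0001111

s1 (pos 1,3,5,7): 1⊕0⊕1⊕1 = 1
s2 (pos 2,3,6,7): 0⊕0⊕1⊕1 = 0
s4 (pos 4,5,6,7): 1⊕1⊕1⊕1 = 0
Syndrome s4…s1 = 001 → error at position 1.
Flip position 1: 1001111 → 0001111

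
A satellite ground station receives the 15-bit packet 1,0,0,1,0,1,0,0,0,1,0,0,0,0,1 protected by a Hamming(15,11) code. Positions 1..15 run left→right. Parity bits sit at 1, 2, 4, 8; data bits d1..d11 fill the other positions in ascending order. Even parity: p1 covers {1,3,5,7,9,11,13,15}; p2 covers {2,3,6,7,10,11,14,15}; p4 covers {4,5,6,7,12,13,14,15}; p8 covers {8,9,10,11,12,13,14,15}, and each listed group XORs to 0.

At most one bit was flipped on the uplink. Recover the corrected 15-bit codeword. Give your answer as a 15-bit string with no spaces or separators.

100100000100001

s1 (pos 1,3,5,7,9,11,13,15): 1⊕0⊕0⊕0⊕0⊕0⊕0⊕1 = 0
s2 (pos 2,3,6,7,10,11,14,15): 0⊕0⊕1⊕0⊕1⊕0⊕0⊕1 = 1
s4 (pos 4,5,6,7,12,13,14,15): 1⊕0⊕1⊕0⊕0⊕0⊕0⊕1 = 1
s8 (pos 8,9,10,11,12,13,14,15): 0⊕0⊕1⊕0⊕0⊕0⊕0⊕1 = 0
Syndrome s8…s1 = 0110 → error at position 6.
Flip position 6: 100101000100001 → 100100000100001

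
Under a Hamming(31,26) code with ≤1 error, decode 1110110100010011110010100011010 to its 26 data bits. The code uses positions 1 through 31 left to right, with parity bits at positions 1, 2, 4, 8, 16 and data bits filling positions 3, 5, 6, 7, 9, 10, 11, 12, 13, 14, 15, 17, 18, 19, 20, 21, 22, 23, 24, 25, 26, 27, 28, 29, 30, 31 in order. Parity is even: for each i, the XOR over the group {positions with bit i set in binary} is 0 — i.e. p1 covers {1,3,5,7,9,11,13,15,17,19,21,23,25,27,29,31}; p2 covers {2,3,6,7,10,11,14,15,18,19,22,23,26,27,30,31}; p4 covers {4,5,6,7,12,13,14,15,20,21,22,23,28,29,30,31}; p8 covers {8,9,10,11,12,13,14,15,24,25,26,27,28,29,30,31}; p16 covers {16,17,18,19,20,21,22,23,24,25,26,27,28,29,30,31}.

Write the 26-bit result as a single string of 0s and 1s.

s1 (pos 1,3,5,7,9,11,13,15,17,19,21,23,25,27,29,31): 1⊕1⊕1⊕0⊕0⊕0⊕0⊕1⊕1⊕0⊕1⊕1⊕0⊕1⊕0⊕0 = 0
s2 (pos 2,3,6,7,10,11,14,15,18,19,22,23,26,27,30,31): 1⊕1⊕1⊕0⊕0⊕0⊕0⊕1⊕1⊕0⊕0⊕1⊕0⊕1⊕1⊕0 = 0
s4 (pos 4,5,6,7,12,13,14,15,20,21,22,23,28,29,30,31): 0⊕1⊕1⊕0⊕1⊕0⊕0⊕1⊕0⊕1⊕0⊕1⊕1⊕0⊕1⊕0 = 0
s8 (pos 8,9,10,11,12,13,14,15,24,25,26,27,28,29,30,31): 1⊕0⊕0⊕0⊕1⊕0⊕0⊕1⊕0⊕0⊕0⊕1⊕1⊕0⊕1⊕0 = 0
s16 (pos 16,17,18,19,20,21,22,23,24,25,26,27,28,29,30,31): 1⊕1⊕1⊕0⊕0⊕1⊕0⊕1⊕0⊕0⊕0⊕1⊕1⊕0⊕1⊕0 = 0
Syndrome s16…s1 = 00000 → no error.
Read data bits from positions 3,5,6,7,9,10,11,12,13,14,15,17,18,19,20,21,22,23,24,25,26,27,28,29,30,31: 11100001001110010100011010

11100001001110010100011010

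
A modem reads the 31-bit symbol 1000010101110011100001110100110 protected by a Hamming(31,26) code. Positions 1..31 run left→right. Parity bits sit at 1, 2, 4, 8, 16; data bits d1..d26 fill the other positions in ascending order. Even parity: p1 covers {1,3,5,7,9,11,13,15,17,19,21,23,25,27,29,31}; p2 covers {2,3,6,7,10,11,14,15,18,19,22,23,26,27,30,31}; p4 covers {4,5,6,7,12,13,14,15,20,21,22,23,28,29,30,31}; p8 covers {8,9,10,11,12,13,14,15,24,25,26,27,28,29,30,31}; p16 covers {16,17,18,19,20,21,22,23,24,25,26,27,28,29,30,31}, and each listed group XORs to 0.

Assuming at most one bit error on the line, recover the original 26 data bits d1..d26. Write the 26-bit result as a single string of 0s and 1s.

s1 (pos 1,3,5,7,9,11,13,15,17,19,21,23,25,27,29,31): 1⊕0⊕0⊕0⊕0⊕1⊕0⊕1⊕1⊕0⊕0⊕1⊕0⊕0⊕1⊕0 = 0
s2 (pos 2,3,6,7,10,11,14,15,18,19,22,23,26,27,30,31): 0⊕0⊕1⊕0⊕1⊕1⊕0⊕1⊕0⊕0⊕1⊕1⊕1⊕0⊕1⊕0 = 0
s4 (pos 4,5,6,7,12,13,14,15,20,21,22,23,28,29,30,31): 0⊕0⊕1⊕0⊕1⊕0⊕0⊕1⊕0⊕0⊕1⊕1⊕0⊕1⊕1⊕0 = 1
s8 (pos 8,9,10,11,12,13,14,15,24,25,26,27,28,29,30,31): 1⊕0⊕1⊕1⊕1⊕0⊕0⊕1⊕1⊕0⊕1⊕0⊕0⊕1⊕1⊕0 = 1
s16 (pos 16,17,18,19,20,21,22,23,24,25,26,27,28,29,30,31): 1⊕1⊕0⊕0⊕0⊕0⊕1⊕1⊕1⊕0⊕1⊕0⊕0⊕1⊕1⊕0 = 0
Syndrome s16…s1 = 01100 → error at position 12.
Flip position 12: 1000010101110011100001110100110 → 1000010101100011100001110100110
Read data bits from positions 3,5,6,7,9,10,11,12,13,14,15,17,18,19,20,21,22,23,24,25,26,27,28,29,30,31: 00100110001100001110100110

00100110001100001110100110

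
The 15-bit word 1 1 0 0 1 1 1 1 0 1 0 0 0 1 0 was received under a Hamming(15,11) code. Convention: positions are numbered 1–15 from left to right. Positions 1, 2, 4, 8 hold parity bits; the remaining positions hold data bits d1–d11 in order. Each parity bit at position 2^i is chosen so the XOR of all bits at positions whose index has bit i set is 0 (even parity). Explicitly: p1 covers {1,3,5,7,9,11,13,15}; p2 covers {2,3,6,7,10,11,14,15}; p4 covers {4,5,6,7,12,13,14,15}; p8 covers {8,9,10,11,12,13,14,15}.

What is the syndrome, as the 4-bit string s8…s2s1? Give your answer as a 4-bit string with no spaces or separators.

s1 (pos 1,3,5,7,9,11,13,15): 1⊕0⊕1⊕1⊕0⊕0⊕0⊕0 = 1
s2 (pos 2,3,6,7,10,11,14,15): 1⊕0⊕1⊕1⊕1⊕0⊕1⊕0 = 1
s4 (pos 4,5,6,7,12,13,14,15): 0⊕1⊕1⊕1⊕0⊕0⊕1⊕0 = 0
s8 (pos 8,9,10,11,12,13,14,15): 1⊕0⊕1⊕0⊕0⊕0⊕1⊕0 = 1
Syndrome s8…s1 = 1011 → error at position 11.

1011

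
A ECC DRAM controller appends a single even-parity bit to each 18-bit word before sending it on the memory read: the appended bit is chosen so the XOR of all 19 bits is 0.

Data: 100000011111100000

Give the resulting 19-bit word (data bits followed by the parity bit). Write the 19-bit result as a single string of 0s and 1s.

1000000111111000001

XOR of the 18 data bits: 1⊕0⊕0⊕0⊕0⊕0⊕0⊕1⊕1⊕1⊕1⊕1⊕1⊕0⊕0⊕0⊕0⊕0 = 1
Parity bit = 1 (so all 19 bits XOR to 0).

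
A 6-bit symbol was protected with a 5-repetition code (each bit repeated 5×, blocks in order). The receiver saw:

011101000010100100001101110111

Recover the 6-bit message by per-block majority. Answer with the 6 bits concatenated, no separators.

Block 1 (01110): 3 ones → 1
Block 2 (10000): 1 one → 0
Block 3 (10100): 2 ones → 0
Block 4 (10000): 1 one → 0
Block 5 (11011): 4 ones → 1
Block 6 (10111): 4 ones → 1

100011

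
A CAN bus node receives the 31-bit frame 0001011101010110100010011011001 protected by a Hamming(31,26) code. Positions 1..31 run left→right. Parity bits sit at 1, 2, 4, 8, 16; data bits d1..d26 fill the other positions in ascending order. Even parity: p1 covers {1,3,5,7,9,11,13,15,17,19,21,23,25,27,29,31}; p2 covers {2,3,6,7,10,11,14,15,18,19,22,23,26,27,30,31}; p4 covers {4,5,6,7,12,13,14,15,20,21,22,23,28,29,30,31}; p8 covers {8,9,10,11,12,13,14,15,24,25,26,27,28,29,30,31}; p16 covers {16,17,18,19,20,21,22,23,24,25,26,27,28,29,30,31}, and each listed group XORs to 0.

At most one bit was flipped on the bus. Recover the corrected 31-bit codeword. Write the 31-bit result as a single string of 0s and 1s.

0001011101010110100010111011001

s1 (pos 1,3,5,7,9,11,13,15,17,19,21,23,25,27,29,31): 0⊕0⊕0⊕1⊕0⊕0⊕0⊕1⊕1⊕0⊕1⊕0⊕1⊕1⊕0⊕1 = 1
s2 (pos 2,3,6,7,10,11,14,15,18,19,22,23,26,27,30,31): 0⊕0⊕1⊕1⊕1⊕0⊕1⊕1⊕0⊕0⊕0⊕0⊕0⊕1⊕0⊕1 = 1
s4 (pos 4,5,6,7,12,13,14,15,20,21,22,23,28,29,30,31): 1⊕0⊕1⊕1⊕1⊕0⊕1⊕1⊕0⊕1⊕0⊕0⊕1⊕0⊕0⊕1 = 1
s8 (pos 8,9,10,11,12,13,14,15,24,25,26,27,28,29,30,31): 1⊕0⊕1⊕0⊕1⊕0⊕1⊕1⊕1⊕1⊕0⊕1⊕1⊕0⊕0⊕1 = 0
s16 (pos 16,17,18,19,20,21,22,23,24,25,26,27,28,29,30,31): 0⊕1⊕0⊕0⊕0⊕1⊕0⊕0⊕1⊕1⊕0⊕1⊕1⊕0⊕0⊕1 = 1
Syndrome s16…s1 = 10111 → error at position 23.
Flip position 23: 0001011101010110100010011011001 → 0001011101010110100010111011001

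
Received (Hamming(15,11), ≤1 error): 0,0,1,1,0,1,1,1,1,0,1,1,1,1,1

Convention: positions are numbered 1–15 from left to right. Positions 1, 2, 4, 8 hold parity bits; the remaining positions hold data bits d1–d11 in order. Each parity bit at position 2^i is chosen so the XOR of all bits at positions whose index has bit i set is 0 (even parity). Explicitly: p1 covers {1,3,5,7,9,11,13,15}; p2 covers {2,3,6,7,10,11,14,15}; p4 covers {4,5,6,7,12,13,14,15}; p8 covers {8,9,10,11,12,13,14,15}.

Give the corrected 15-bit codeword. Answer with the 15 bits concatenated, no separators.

s1 (pos 1,3,5,7,9,11,13,15): 0⊕1⊕0⊕1⊕1⊕1⊕1⊕1 = 0
s2 (pos 2,3,6,7,10,11,14,15): 0⊕1⊕1⊕1⊕0⊕1⊕1⊕1 = 0
s4 (pos 4,5,6,7,12,13,14,15): 1⊕0⊕1⊕1⊕1⊕1⊕1⊕1 = 1
s8 (pos 8,9,10,11,12,13,14,15): 1⊕1⊕0⊕1⊕1⊕1⊕1⊕1 = 1
Syndrome s8…s1 = 1100 → error at position 12.
Flip position 12: 001101111011111 → 001101111010111

001101111010111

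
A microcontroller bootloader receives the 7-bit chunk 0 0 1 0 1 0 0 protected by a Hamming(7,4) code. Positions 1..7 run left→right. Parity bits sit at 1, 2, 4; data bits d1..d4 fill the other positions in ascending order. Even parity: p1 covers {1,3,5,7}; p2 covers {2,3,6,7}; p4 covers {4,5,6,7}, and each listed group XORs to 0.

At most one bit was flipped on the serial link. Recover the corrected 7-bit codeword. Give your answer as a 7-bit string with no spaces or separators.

s1 (pos 1,3,5,7): 0⊕1⊕1⊕0 = 0
s2 (pos 2,3,6,7): 0⊕1⊕0⊕0 = 1
s4 (pos 4,5,6,7): 0⊕1⊕0⊕0 = 1
Syndrome s4…s1 = 110 → error at position 6.
Flip position 6: 0010100 → 0010110

0010110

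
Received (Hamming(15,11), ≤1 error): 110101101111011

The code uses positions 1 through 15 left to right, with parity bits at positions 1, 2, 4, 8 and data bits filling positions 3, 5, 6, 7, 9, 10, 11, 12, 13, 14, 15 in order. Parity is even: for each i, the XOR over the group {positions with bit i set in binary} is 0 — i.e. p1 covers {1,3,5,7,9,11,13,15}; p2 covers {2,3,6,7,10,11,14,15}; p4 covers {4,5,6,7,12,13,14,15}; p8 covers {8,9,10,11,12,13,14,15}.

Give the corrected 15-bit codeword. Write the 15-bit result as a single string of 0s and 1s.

s1 (pos 1,3,5,7,9,11,13,15): 1⊕0⊕0⊕1⊕1⊕1⊕0⊕1 = 1
s2 (pos 2,3,6,7,10,11,14,15): 1⊕0⊕1⊕1⊕1⊕1⊕1⊕1 = 1
s4 (pos 4,5,6,7,12,13,14,15): 1⊕0⊕1⊕1⊕1⊕0⊕1⊕1 = 0
s8 (pos 8,9,10,11,12,13,14,15): 0⊕1⊕1⊕1⊕1⊕0⊕1⊕1 = 0
Syndrome s8…s1 = 0011 → error at position 3.
Flip position 3: 110101101111011 → 111101101111011

111101101111011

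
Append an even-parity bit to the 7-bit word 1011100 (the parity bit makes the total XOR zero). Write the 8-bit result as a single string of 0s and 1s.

10111000

XOR of the 7 data bits: 1⊕0⊕1⊕1⊕1⊕0⊕0 = 0
Parity bit = 0 (so all 8 bits XOR to 0).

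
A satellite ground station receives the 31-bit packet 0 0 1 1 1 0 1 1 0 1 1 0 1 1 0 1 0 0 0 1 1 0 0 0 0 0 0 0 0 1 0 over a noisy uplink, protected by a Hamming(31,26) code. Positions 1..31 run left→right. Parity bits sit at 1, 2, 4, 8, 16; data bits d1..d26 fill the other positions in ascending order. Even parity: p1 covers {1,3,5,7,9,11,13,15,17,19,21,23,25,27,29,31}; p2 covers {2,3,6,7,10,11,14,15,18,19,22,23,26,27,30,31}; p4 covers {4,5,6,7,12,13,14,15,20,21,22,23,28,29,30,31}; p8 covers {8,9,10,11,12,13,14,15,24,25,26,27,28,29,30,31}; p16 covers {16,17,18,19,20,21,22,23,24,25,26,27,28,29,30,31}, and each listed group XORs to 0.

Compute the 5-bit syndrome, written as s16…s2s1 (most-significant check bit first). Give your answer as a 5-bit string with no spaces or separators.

00000

s1 (pos 1,3,5,7,9,11,13,15,17,19,21,23,25,27,29,31): 0⊕1⊕1⊕1⊕0⊕1⊕1⊕0⊕0⊕0⊕1⊕0⊕0⊕0⊕0⊕0 = 0
s2 (pos 2,3,6,7,10,11,14,15,18,19,22,23,26,27,30,31): 0⊕1⊕0⊕1⊕1⊕1⊕1⊕0⊕0⊕0⊕0⊕0⊕0⊕0⊕1⊕0 = 0
s4 (pos 4,5,6,7,12,13,14,15,20,21,22,23,28,29,30,31): 1⊕1⊕0⊕1⊕0⊕1⊕1⊕0⊕1⊕1⊕0⊕0⊕0⊕0⊕1⊕0 = 0
s8 (pos 8,9,10,11,12,13,14,15,24,25,26,27,28,29,30,31): 1⊕0⊕1⊕1⊕0⊕1⊕1⊕0⊕0⊕0⊕0⊕0⊕0⊕0⊕1⊕0 = 0
s16 (pos 16,17,18,19,20,21,22,23,24,25,26,27,28,29,30,31): 1⊕0⊕0⊕0⊕1⊕1⊕0⊕0⊕0⊕0⊕0⊕0⊕0⊕0⊕1⊕0 = 0
Syndrome s16…s1 = 00000 → no error.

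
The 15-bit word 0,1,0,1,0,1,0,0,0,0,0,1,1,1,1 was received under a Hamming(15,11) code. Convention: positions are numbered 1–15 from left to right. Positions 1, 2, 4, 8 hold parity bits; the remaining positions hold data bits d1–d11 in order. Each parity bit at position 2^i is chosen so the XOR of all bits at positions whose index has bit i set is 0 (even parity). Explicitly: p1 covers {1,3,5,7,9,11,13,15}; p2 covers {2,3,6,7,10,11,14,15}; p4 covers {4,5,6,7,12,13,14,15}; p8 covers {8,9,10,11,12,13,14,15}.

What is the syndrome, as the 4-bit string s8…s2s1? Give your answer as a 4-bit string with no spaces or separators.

0000

s1 (pos 1,3,5,7,9,11,13,15): 0⊕0⊕0⊕0⊕0⊕0⊕1⊕1 = 0
s2 (pos 2,3,6,7,10,11,14,15): 1⊕0⊕1⊕0⊕0⊕0⊕1⊕1 = 0
s4 (pos 4,5,6,7,12,13,14,15): 1⊕0⊕1⊕0⊕1⊕1⊕1⊕1 = 0
s8 (pos 8,9,10,11,12,13,14,15): 0⊕0⊕0⊕0⊕1⊕1⊕1⊕1 = 0
Syndrome s8…s1 = 0000 → no error.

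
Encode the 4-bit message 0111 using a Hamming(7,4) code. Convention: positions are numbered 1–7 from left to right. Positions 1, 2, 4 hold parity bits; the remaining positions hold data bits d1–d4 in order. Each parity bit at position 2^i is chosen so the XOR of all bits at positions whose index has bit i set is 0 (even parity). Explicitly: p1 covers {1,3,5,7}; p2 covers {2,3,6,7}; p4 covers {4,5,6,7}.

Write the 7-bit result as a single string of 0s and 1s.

Place data at non-parity positions: p1 p2 0 p4 1 1 1
p1 (pos 1,3,5,7): XOR of data positions = 0⊕1⊕1 = 0
p2 (pos 2,3,6,7): XOR of data positions = 0⊕1⊕1 = 0
p4 (pos 4,5,6,7): XOR of data positions = 1⊕1⊕1 = 1
Codeword: 0001111

0001111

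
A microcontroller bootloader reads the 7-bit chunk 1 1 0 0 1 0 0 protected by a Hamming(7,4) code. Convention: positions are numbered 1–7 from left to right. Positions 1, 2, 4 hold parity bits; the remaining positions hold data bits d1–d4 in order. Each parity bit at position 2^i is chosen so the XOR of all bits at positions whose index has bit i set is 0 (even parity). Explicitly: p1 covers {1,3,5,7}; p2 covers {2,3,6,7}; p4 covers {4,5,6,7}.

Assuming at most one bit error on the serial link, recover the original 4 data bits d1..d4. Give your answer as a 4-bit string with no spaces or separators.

0110

s1 (pos 1,3,5,7): 1⊕0⊕1⊕0 = 0
s2 (pos 2,3,6,7): 1⊕0⊕0⊕0 = 1
s4 (pos 4,5,6,7): 0⊕1⊕0⊕0 = 1
Syndrome s4…s1 = 110 → error at position 6.
Flip position 6: 1100100 → 1100110
Read data bits from positions 3,5,6,7: 0110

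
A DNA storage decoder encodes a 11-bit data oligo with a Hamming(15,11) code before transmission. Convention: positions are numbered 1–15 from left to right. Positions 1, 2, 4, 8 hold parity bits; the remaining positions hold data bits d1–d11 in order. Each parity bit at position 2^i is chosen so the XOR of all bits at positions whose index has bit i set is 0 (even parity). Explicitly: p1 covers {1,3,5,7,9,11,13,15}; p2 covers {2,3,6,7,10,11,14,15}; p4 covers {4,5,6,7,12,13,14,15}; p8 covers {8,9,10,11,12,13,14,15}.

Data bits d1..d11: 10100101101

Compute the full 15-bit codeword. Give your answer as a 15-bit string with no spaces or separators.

101001000101101

Place data at non-parity positions: p1 p2 1 p4 0 1 0 p8 0 1 0 1 1 0 1
p1 (pos 1,3,5,7,9,11,13,15): XOR of data positions = 1⊕0⊕0⊕0⊕0⊕1⊕1 = 1
p2 (pos 2,3,6,7,10,11,14,15): XOR of data positions = 1⊕1⊕0⊕1⊕0⊕0⊕1 = 0
p4 (pos 4,5,6,7,12,13,14,15): XOR of data positions = 0⊕1⊕0⊕1⊕1⊕0⊕1 = 0
p8 (pos 8,9,10,11,12,13,14,15): XOR of data positions = 0⊕1⊕0⊕1⊕1⊕0⊕1 = 0
Codeword: 101001000101101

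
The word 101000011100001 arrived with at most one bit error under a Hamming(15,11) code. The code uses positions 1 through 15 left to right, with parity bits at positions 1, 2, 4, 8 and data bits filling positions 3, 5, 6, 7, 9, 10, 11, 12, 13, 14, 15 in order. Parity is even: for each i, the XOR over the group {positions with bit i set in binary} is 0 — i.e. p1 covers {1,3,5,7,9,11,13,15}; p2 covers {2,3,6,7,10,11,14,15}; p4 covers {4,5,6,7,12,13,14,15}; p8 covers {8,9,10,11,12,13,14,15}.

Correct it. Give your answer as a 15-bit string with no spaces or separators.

101001011100001

s1 (pos 1,3,5,7,9,11,13,15): 1⊕1⊕0⊕0⊕1⊕0⊕0⊕1 = 0
s2 (pos 2,3,6,7,10,11,14,15): 0⊕1⊕0⊕0⊕1⊕0⊕0⊕1 = 1
s4 (pos 4,5,6,7,12,13,14,15): 0⊕0⊕0⊕0⊕0⊕0⊕0⊕1 = 1
s8 (pos 8,9,10,11,12,13,14,15): 1⊕1⊕1⊕0⊕0⊕0⊕0⊕1 = 0
Syndrome s8…s1 = 0110 → error at position 6.
Flip position 6: 101000011100001 → 101001011100001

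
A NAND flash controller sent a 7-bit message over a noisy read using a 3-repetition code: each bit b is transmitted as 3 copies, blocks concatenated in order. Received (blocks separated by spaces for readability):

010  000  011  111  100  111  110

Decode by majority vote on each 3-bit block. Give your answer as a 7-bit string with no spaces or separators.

0011011

Block 1 (010): 1 one → 0
Block 2 (000): 0 ones → 0
Block 3 (011): 2 ones → 1
Block 4 (111): 3 ones → 1
Block 5 (100): 1 one → 0
Block 6 (111): 3 ones → 1
Block 7 (110): 2 ones → 1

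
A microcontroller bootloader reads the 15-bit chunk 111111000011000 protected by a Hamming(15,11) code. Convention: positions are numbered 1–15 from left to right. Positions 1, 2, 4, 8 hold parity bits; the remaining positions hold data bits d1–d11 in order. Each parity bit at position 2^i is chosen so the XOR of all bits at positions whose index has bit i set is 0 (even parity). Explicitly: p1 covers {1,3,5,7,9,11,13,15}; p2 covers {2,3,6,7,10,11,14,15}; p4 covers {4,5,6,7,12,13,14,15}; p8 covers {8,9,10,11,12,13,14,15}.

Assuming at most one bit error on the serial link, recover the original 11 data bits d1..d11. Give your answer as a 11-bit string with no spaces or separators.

s1 (pos 1,3,5,7,9,11,13,15): 1⊕1⊕1⊕0⊕0⊕1⊕0⊕0 = 0
s2 (pos 2,3,6,7,10,11,14,15): 1⊕1⊕1⊕0⊕0⊕1⊕0⊕0 = 0
s4 (pos 4,5,6,7,12,13,14,15): 1⊕1⊕1⊕0⊕1⊕0⊕0⊕0 = 0
s8 (pos 8,9,10,11,12,13,14,15): 0⊕0⊕0⊕1⊕1⊕0⊕0⊕0 = 0
Syndrome s8…s1 = 0000 → no error.
Read data bits from positions 3,5,6,7,9,10,11,12,13,14,15: 11100011000

11100011000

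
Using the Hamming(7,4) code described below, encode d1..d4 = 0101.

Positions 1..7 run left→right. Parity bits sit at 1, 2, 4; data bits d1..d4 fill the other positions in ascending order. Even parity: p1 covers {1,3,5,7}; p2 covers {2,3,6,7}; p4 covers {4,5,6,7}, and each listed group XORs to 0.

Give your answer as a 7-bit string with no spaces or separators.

Place data at non-parity positions: p1 p2 0 p4 1 0 1
p1 (pos 1,3,5,7): XOR of data positions = 0⊕1⊕1 = 0
p2 (pos 2,3,6,7): XOR of data positions = 0⊕0⊕1 = 1
p4 (pos 4,5,6,7): XOR of data positions = 1⊕0⊕1 = 0
Codeword: 0100101

0100101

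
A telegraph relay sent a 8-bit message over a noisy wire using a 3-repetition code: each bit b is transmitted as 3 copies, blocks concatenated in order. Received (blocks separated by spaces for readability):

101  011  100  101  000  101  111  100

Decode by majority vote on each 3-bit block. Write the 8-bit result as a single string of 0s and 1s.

11010110

Block 1 (101): 2 ones → 1
Block 2 (011): 2 ones → 1
Block 3 (100): 1 one → 0
Block 4 (101): 2 ones → 1
Block 5 (000): 0 ones → 0
Block 6 (101): 2 ones → 1
Block 7 (111): 3 ones → 1
Block 8 (100): 1 one → 0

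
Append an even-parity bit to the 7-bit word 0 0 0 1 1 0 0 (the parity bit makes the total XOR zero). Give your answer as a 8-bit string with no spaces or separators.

XOR of the 7 data bits: 0⊕0⊕0⊕1⊕1⊕0⊕0 = 0
Parity bit = 0 (so all 8 bits XOR to 0).

00011000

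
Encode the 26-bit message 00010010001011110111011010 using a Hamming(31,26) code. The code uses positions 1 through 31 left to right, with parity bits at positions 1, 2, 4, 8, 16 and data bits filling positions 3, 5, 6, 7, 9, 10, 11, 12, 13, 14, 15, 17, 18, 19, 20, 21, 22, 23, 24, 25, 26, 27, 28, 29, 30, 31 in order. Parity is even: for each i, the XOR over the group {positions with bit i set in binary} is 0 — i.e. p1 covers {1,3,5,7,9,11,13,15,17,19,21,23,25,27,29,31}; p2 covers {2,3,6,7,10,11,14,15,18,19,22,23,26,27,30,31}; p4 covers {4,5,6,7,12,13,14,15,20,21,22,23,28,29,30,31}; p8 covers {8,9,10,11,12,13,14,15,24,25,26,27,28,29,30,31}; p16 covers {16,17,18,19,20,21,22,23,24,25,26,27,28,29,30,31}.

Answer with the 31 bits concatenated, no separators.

0001001100100010011110111011010

Place data at non-parity positions: p1 p2 0 p4 0 0 1 p8 0 0 1 0 0 0 1 p16 0 1 1 1 1 0 1 1 1 0 1 1 0 1 0
p1 (pos 1,3,5,7,9,11,13,15,17,19,21,23,25,27,29,31): XOR of data positions = 0⊕0⊕1⊕0⊕1⊕0⊕1⊕0⊕1⊕1⊕1⊕1⊕1⊕0⊕0 = 0
p2 (pos 2,3,6,7,10,11,14,15,18,19,22,23,26,27,30,31): XOR of data positions = 0⊕0⊕1⊕0⊕1⊕0⊕1⊕1⊕1⊕0⊕1⊕0⊕1⊕1⊕0 = 0
p4 (pos 4,5,6,7,12,13,14,15,20,21,22,23,28,29,30,31): XOR of data positions = 0⊕0⊕1⊕0⊕0⊕0⊕1⊕1⊕1⊕0⊕1⊕1⊕0⊕1⊕0 = 1
p8 (pos 8,9,10,11,12,13,14,15,24,25,26,27,28,29,30,31): XOR of data positions = 0⊕0⊕1⊕0⊕0⊕0⊕1⊕1⊕1⊕0⊕1⊕1⊕0⊕1⊕0 = 1
p16 (pos 16,17,18,19,20,21,22,23,24,25,26,27,28,29,30,31): XOR of data positions = 0⊕1⊕1⊕1⊕1⊕0⊕1⊕1⊕1⊕0⊕1⊕1⊕0⊕1⊕0 = 0
Codeword: 0001001100100010011110111011010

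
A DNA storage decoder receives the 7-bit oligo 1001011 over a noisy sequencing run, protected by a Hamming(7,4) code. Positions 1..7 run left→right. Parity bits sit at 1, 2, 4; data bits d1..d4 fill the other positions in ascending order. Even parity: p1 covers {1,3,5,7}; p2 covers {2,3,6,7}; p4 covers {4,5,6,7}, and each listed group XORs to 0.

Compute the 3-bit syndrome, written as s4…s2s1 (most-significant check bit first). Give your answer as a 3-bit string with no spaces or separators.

s1 (pos 1,3,5,7): 1⊕0⊕0⊕1 = 0
s2 (pos 2,3,6,7): 0⊕0⊕1⊕1 = 0
s4 (pos 4,5,6,7): 1⊕0⊕1⊕1 = 1
Syndrome s4…s1 = 100 → error at position 4.

100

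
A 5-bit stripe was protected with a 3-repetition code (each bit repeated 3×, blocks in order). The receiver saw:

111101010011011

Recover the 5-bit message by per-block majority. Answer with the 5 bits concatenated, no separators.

11011

Block 1 (111): 3 ones → 1
Block 2 (101): 2 ones → 1
Block 3 (010): 1 one → 0
Block 4 (011): 2 ones → 1
Block 5 (011): 2 ones → 1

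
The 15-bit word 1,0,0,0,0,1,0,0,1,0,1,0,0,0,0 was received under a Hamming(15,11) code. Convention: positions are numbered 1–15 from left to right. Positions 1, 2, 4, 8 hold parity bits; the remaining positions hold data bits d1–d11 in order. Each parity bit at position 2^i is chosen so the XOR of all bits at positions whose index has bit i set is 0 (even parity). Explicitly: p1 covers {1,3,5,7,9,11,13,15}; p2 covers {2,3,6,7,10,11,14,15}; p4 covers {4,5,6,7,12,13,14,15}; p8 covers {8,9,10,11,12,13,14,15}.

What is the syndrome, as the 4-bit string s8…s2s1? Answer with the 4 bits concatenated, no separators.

0101

s1 (pos 1,3,5,7,9,11,13,15): 1⊕0⊕0⊕0⊕1⊕1⊕0⊕0 = 1
s2 (pos 2,3,6,7,10,11,14,15): 0⊕0⊕1⊕0⊕0⊕1⊕0⊕0 = 0
s4 (pos 4,5,6,7,12,13,14,15): 0⊕0⊕1⊕0⊕0⊕0⊕0⊕0 = 1
s8 (pos 8,9,10,11,12,13,14,15): 0⊕1⊕0⊕1⊕0⊕0⊕0⊕0 = 0
Syndrome s8…s1 = 0101 → error at position 5.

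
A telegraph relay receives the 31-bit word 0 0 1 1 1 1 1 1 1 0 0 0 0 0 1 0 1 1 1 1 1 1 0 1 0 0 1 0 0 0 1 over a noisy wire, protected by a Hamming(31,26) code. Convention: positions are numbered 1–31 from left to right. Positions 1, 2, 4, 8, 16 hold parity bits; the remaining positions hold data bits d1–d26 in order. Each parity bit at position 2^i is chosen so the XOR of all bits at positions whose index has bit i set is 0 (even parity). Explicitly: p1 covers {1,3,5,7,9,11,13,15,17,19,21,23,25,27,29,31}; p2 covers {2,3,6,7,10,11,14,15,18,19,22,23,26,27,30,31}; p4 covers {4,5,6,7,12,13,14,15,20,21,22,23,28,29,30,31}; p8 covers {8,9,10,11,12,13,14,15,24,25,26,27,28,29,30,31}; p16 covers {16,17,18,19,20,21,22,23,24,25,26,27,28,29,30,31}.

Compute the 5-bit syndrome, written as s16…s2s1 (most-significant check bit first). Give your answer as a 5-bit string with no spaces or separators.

s1 (pos 1,3,5,7,9,11,13,15,17,19,21,23,25,27,29,31): 0⊕1⊕1⊕1⊕1⊕0⊕0⊕1⊕1⊕1⊕1⊕0⊕0⊕1⊕0⊕1 = 0
s2 (pos 2,3,6,7,10,11,14,15,18,19,22,23,26,27,30,31): 0⊕1⊕1⊕1⊕0⊕0⊕0⊕1⊕1⊕1⊕1⊕0⊕0⊕1⊕0⊕1 = 1
s4 (pos 4,5,6,7,12,13,14,15,20,21,22,23,28,29,30,31): 1⊕1⊕1⊕1⊕0⊕0⊕0⊕1⊕1⊕1⊕1⊕0⊕0⊕0⊕0⊕1 = 1
s8 (pos 8,9,10,11,12,13,14,15,24,25,26,27,28,29,30,31): 1⊕1⊕0⊕0⊕0⊕0⊕0⊕1⊕1⊕0⊕0⊕1⊕0⊕0⊕0⊕1 = 0
s16 (pos 16,17,18,19,20,21,22,23,24,25,26,27,28,29,30,31): 0⊕1⊕1⊕1⊕1⊕1⊕1⊕0⊕1⊕0⊕0⊕1⊕0⊕0⊕0⊕1 = 1
Syndrome s16…s1 = 10110 → error at position 22.

10110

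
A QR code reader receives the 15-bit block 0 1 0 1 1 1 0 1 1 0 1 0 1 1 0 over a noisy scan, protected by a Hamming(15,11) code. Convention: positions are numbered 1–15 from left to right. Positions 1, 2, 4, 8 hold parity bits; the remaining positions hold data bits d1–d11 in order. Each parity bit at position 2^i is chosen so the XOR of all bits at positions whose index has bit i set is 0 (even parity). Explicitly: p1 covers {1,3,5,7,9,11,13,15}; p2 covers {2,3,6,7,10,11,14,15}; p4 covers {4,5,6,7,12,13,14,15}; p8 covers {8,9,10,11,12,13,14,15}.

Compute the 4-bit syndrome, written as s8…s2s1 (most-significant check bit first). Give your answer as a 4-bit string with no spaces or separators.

1100

s1 (pos 1,3,5,7,9,11,13,15): 0⊕0⊕1⊕0⊕1⊕1⊕1⊕0 = 0
s2 (pos 2,3,6,7,10,11,14,15): 1⊕0⊕1⊕0⊕0⊕1⊕1⊕0 = 0
s4 (pos 4,5,6,7,12,13,14,15): 1⊕1⊕1⊕0⊕0⊕1⊕1⊕0 = 1
s8 (pos 8,9,10,11,12,13,14,15): 1⊕1⊕0⊕1⊕0⊕1⊕1⊕0 = 1
Syndrome s8…s1 = 1100 → error at position 12.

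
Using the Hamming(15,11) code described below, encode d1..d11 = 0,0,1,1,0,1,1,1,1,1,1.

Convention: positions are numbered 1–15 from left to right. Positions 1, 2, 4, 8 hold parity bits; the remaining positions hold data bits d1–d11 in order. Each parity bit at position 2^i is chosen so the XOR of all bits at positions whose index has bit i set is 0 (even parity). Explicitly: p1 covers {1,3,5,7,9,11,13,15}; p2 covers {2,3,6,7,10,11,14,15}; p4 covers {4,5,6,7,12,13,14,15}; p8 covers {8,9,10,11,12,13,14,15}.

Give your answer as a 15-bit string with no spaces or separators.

000001100111111

Place data at non-parity positions: p1 p2 0 p4 0 1 1 p8 0 1 1 1 1 1 1
p1 (pos 1,3,5,7,9,11,13,15): XOR of data positions = 0⊕0⊕1⊕0⊕1⊕1⊕1 = 0
p2 (pos 2,3,6,7,10,11,14,15): XOR of data positions = 0⊕1⊕1⊕1⊕1⊕1⊕1 = 0
p4 (pos 4,5,6,7,12,13,14,15): XOR of data positions = 0⊕1⊕1⊕1⊕1⊕1⊕1 = 0
p8 (pos 8,9,10,11,12,13,14,15): XOR of data positions = 0⊕1⊕1⊕1⊕1⊕1⊕1 = 0
Codeword: 000001100111111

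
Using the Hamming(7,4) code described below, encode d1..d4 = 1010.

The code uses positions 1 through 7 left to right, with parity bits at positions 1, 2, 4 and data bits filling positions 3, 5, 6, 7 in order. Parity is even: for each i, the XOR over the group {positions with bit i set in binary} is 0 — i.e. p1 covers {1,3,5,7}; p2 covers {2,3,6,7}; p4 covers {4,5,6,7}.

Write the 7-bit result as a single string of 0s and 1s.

1011010

Place data at non-parity positions: p1 p2 1 p4 0 1 0
p1 (pos 1,3,5,7): XOR of data positions = 1⊕0⊕0 = 1
p2 (pos 2,3,6,7): XOR of data positions = 1⊕1⊕0 = 0
p4 (pos 4,5,6,7): XOR of data positions = 0⊕1⊕0 = 1
Codeword: 1011010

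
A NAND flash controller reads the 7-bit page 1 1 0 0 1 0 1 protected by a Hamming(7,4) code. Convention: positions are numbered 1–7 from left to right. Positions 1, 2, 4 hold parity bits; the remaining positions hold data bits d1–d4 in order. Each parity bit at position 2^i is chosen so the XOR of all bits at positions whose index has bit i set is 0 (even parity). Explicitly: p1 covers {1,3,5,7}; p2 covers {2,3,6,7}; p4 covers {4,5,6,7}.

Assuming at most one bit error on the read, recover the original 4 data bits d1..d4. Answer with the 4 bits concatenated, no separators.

0101

s1 (pos 1,3,5,7): 1⊕0⊕1⊕1 = 1
s2 (pos 2,3,6,7): 1⊕0⊕0⊕1 = 0
s4 (pos 4,5,6,7): 0⊕1⊕0⊕1 = 0
Syndrome s4…s1 = 001 → error at position 1.
Flip position 1: 1100101 → 0100101
Read data bits from positions 3,5,6,7: 0101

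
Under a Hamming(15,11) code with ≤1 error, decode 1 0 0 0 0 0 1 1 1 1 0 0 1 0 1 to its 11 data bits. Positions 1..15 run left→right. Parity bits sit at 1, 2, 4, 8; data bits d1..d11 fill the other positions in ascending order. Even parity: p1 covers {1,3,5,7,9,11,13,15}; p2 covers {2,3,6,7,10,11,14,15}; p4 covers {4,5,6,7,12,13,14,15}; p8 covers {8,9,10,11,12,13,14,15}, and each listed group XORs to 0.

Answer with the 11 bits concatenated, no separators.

00011100100

s1 (pos 1,3,5,7,9,11,13,15): 1⊕0⊕0⊕1⊕1⊕0⊕1⊕1 = 1
s2 (pos 2,3,6,7,10,11,14,15): 0⊕0⊕0⊕1⊕1⊕0⊕0⊕1 = 1
s4 (pos 4,5,6,7,12,13,14,15): 0⊕0⊕0⊕1⊕0⊕1⊕0⊕1 = 1
s8 (pos 8,9,10,11,12,13,14,15): 1⊕1⊕1⊕0⊕0⊕1⊕0⊕1 = 1
Syndrome s8…s1 = 1111 → error at position 15.
Flip position 15: 100000111100101 → 100000111100100
Read data bits from positions 3,5,6,7,9,10,11,12,13,14,15: 00011100100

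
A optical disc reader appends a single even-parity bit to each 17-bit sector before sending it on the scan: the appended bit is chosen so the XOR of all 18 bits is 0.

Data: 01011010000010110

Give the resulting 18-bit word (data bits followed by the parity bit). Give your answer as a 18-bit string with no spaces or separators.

010110100000101101

XOR of the 17 data bits: 0⊕1⊕0⊕1⊕1⊕0⊕1⊕0⊕0⊕0⊕0⊕0⊕1⊕0⊕1⊕1⊕0 = 1
Parity bit = 1 (so all 18 bits XOR to 0).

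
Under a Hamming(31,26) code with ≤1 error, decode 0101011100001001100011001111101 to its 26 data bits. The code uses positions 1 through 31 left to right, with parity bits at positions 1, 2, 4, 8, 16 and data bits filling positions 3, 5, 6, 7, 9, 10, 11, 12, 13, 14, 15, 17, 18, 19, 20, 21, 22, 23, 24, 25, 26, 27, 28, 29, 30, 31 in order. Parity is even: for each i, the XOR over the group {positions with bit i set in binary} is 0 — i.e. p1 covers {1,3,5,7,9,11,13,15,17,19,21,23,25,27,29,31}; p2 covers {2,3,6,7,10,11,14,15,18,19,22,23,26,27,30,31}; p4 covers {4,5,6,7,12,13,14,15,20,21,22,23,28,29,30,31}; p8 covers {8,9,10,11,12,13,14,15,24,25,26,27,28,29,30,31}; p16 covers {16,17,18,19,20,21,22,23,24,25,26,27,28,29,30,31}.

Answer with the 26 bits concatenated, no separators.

s1 (pos 1,3,5,7,9,11,13,15,17,19,21,23,25,27,29,31): 0⊕0⊕0⊕1⊕0⊕0⊕1⊕0⊕1⊕0⊕1⊕0⊕1⊕1⊕1⊕1 = 0
s2 (pos 2,3,6,7,10,11,14,15,18,19,22,23,26,27,30,31): 1⊕0⊕1⊕1⊕0⊕0⊕0⊕0⊕0⊕0⊕1⊕0⊕1⊕1⊕0⊕1 = 1
s4 (pos 4,5,6,7,12,13,14,15,20,21,22,23,28,29,30,31): 1⊕0⊕1⊕1⊕0⊕1⊕0⊕0⊕0⊕1⊕1⊕0⊕1⊕1⊕0⊕1 = 1
s8 (pos 8,9,10,11,12,13,14,15,24,25,26,27,28,29,30,31): 1⊕0⊕0⊕0⊕0⊕1⊕0⊕0⊕0⊕1⊕1⊕1⊕1⊕1⊕0⊕1 = 0
s16 (pos 16,17,18,19,20,21,22,23,24,25,26,27,28,29,30,31): 1⊕1⊕0⊕0⊕0⊕1⊕1⊕0⊕0⊕1⊕1⊕1⊕1⊕1⊕0⊕1 = 0
Syndrome s16…s1 = 00110 → error at position 6.
Flip position 6: 0101011100001001100011001111101 → 0101001100001001100011001111101
Read data bits from positions 3,5,6,7,9,10,11,12,13,14,15,17,18,19,20,21,22,23,24,25,26,27,28,29,30,31: 00010000100100011001111101

00010000100100011001111101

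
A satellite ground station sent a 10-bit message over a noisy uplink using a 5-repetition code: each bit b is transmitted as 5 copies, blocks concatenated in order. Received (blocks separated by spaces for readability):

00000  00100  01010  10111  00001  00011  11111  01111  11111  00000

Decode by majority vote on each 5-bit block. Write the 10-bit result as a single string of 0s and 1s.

0001001110

Block 1 (00000): 0 ones → 0
Block 2 (00100): 1 one → 0
Block 3 (01010): 2 ones → 0
Block 4 (10111): 4 ones → 1
Block 5 (00001): 1 one → 0
Block 6 (00011): 2 ones → 0
Block 7 (11111): 5 ones → 1
Block 8 (01111): 4 ones → 1
Block 9 (11111): 5 ones → 1
Block 10 (00000): 0 ones → 0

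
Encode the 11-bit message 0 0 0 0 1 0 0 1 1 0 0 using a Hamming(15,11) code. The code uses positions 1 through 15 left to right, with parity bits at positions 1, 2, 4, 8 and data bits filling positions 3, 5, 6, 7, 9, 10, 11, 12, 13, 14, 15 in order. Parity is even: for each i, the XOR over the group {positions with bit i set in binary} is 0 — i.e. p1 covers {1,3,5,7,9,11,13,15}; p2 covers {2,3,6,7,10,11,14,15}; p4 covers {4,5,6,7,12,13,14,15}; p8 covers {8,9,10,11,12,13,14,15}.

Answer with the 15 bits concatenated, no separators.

Place data at non-parity positions: p1 p2 0 p4 0 0 0 p8 1 0 0 1 1 0 0
p1 (pos 1,3,5,7,9,11,13,15): XOR of data positions = 0⊕0⊕0⊕1⊕0⊕1⊕0 = 0
p2 (pos 2,3,6,7,10,11,14,15): XOR of data positions = 0⊕0⊕0⊕0⊕0⊕0⊕0 = 0
p4 (pos 4,5,6,7,12,13,14,15): XOR of data positions = 0⊕0⊕0⊕1⊕1⊕0⊕0 = 0
p8 (pos 8,9,10,11,12,13,14,15): XOR of data positions = 1⊕0⊕0⊕1⊕1⊕0⊕0 = 1
Codeword: 000000011001100

000000011001100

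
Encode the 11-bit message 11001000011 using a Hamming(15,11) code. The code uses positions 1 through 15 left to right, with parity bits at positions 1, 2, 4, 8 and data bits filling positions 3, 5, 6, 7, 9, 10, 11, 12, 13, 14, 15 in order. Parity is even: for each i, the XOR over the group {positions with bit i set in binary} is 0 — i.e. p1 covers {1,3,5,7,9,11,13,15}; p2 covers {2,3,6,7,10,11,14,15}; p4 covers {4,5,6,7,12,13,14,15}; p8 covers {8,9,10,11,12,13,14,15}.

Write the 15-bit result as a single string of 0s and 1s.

011110011000011

Place data at non-parity positions: p1 p2 1 p4 1 0 0 p8 1 0 0 0 0 1 1
p1 (pos 1,3,5,7,9,11,13,15): XOR of data positions = 1⊕1⊕0⊕1⊕0⊕0⊕1 = 0
p2 (pos 2,3,6,7,10,11,14,15): XOR of data positions = 1⊕0⊕0⊕0⊕0⊕1⊕1 = 1
p4 (pos 4,5,6,7,12,13,14,15): XOR of data positions = 1⊕0⊕0⊕0⊕0⊕1⊕1 = 1
p8 (pos 8,9,10,11,12,13,14,15): XOR of data positions = 1⊕0⊕0⊕0⊕0⊕1⊕1 = 1
Codeword: 011110011000011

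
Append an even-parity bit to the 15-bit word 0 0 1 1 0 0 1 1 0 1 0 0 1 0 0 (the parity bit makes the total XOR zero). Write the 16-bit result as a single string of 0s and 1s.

0011001101001000

XOR of the 15 data bits: 0⊕0⊕1⊕1⊕0⊕0⊕1⊕1⊕0⊕1⊕0⊕0⊕1⊕0⊕0 = 0
Parity bit = 0 (so all 16 bits XOR to 0).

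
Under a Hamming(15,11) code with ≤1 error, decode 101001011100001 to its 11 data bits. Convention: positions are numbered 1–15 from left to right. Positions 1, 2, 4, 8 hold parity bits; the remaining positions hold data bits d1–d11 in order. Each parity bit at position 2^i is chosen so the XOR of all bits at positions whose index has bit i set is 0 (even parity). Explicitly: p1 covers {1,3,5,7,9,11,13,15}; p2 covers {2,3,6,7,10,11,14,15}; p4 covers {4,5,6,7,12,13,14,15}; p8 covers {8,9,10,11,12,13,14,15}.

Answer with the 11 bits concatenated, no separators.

s1 (pos 1,3,5,7,9,11,13,15): 1⊕1⊕0⊕0⊕1⊕0⊕0⊕1 = 0
s2 (pos 2,3,6,7,10,11,14,15): 0⊕1⊕1⊕0⊕1⊕0⊕0⊕1 = 0
s4 (pos 4,5,6,7,12,13,14,15): 0⊕0⊕1⊕0⊕0⊕0⊕0⊕1 = 0
s8 (pos 8,9,10,11,12,13,14,15): 1⊕1⊕1⊕0⊕0⊕0⊕0⊕1 = 0
Syndrome s8…s1 = 0000 → no error.
Read data bits from positions 3,5,6,7,9,10,11,12,13,14,15: 10101100001

10101100001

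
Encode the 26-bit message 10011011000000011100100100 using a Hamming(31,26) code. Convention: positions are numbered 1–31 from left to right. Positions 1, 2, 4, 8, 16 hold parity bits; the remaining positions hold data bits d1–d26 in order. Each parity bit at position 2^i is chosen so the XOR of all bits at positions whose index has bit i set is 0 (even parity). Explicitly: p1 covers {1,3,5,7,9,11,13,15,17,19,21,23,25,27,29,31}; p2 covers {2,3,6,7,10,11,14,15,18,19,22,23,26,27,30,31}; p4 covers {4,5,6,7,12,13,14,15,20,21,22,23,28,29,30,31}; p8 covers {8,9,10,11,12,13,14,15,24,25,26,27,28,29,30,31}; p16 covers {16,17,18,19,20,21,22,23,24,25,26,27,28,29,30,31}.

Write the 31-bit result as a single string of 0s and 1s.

1010001110110001000011100100100

Place data at non-parity positions: p1 p2 1 p4 0 0 1 p8 1 0 1 1 0 0 0 p16 0 0 0 0 1 1 1 0 0 1 0 0 1 0 0
p1 (pos 1,3,5,7,9,11,13,15,17,19,21,23,25,27,29,31): XOR of data positions = 1⊕0⊕1⊕1⊕1⊕0⊕0⊕0⊕0⊕1⊕1⊕0⊕0⊕1⊕0 = 1
p2 (pos 2,3,6,7,10,11,14,15,18,19,22,23,26,27,30,31): XOR of data positions = 1⊕0⊕1⊕0⊕1⊕0⊕0⊕0⊕0⊕1⊕1⊕1⊕0⊕0⊕0 = 0
p4 (pos 4,5,6,7,12,13,14,15,20,21,22,23,28,29,30,31): XOR of data positions = 0⊕0⊕1⊕1⊕0⊕0⊕0⊕0⊕1⊕1⊕1⊕0⊕1⊕0⊕0 = 0
p8 (pos 8,9,10,11,12,13,14,15,24,25,26,27,28,29,30,31): XOR of data positions = 1⊕0⊕1⊕1⊕0⊕0⊕0⊕0⊕0⊕1⊕0⊕0⊕1⊕0⊕0 = 1
p16 (pos 16,17,18,19,20,21,22,23,24,25,26,27,28,29,30,31): XOR of data positions = 0⊕0⊕0⊕0⊕1⊕1⊕1⊕0⊕0⊕1⊕0⊕0⊕1⊕0⊕0 = 1
Codeword: 1010001110110001000011100100100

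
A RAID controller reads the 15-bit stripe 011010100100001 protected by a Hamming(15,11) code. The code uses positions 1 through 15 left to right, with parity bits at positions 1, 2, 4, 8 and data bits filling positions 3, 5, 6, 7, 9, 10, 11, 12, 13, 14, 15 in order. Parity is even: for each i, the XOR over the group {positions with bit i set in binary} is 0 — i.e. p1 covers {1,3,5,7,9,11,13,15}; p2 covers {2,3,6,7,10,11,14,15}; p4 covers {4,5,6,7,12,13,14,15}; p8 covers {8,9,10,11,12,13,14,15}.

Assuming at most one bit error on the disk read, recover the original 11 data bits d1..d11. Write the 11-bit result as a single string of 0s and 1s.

s1 (pos 1,3,5,7,9,11,13,15): 0⊕1⊕1⊕1⊕0⊕0⊕0⊕1 = 0
s2 (pos 2,3,6,7,10,11,14,15): 1⊕1⊕0⊕1⊕1⊕0⊕0⊕1 = 1
s4 (pos 4,5,6,7,12,13,14,15): 0⊕1⊕0⊕1⊕0⊕0⊕0⊕1 = 1
s8 (pos 8,9,10,11,12,13,14,15): 0⊕0⊕1⊕0⊕0⊕0⊕0⊕1 = 0
Syndrome s8…s1 = 0110 → error at position 6.
Flip position 6: 011010100100001 → 011011100100001
Read data bits from positions 3,5,6,7,9,10,11,12,13,14,15: 11110100001

11110100001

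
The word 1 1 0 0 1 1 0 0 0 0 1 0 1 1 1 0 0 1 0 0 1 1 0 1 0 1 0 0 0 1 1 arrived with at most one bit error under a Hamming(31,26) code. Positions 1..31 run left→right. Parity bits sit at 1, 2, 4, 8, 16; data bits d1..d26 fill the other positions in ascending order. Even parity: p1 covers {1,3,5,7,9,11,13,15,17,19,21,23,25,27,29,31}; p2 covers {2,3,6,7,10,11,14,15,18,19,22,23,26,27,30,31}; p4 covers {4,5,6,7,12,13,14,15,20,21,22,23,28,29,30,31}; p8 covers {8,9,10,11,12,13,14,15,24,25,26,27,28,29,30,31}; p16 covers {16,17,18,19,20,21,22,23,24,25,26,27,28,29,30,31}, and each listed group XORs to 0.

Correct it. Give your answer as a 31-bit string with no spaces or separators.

1100110000101110010001010100011

s1 (pos 1,3,5,7,9,11,13,15,17,19,21,23,25,27,29,31): 1⊕0⊕1⊕0⊕0⊕1⊕1⊕1⊕0⊕0⊕1⊕0⊕0⊕0⊕0⊕1 = 1
s2 (pos 2,3,6,7,10,11,14,15,18,19,22,23,26,27,30,31): 1⊕0⊕1⊕0⊕0⊕1⊕1⊕1⊕1⊕0⊕1⊕0⊕1⊕0⊕1⊕1 = 0
s4 (pos 4,5,6,7,12,13,14,15,20,21,22,23,28,29,30,31): 0⊕1⊕1⊕0⊕0⊕1⊕1⊕1⊕0⊕1⊕1⊕0⊕0⊕0⊕1⊕1 = 1
s8 (pos 8,9,10,11,12,13,14,15,24,25,26,27,28,29,30,31): 0⊕0⊕0⊕1⊕0⊕1⊕1⊕1⊕1⊕0⊕1⊕0⊕0⊕0⊕1⊕1 = 0
s16 (pos 16,17,18,19,20,21,22,23,24,25,26,27,28,29,30,31): 0⊕0⊕1⊕0⊕0⊕1⊕1⊕0⊕1⊕0⊕1⊕0⊕0⊕0⊕1⊕1 = 1
Syndrome s16…s1 = 10101 → error at position 21.
Flip position 21: 1100110000101110010011010100011 → 1100110000101110010001010100011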